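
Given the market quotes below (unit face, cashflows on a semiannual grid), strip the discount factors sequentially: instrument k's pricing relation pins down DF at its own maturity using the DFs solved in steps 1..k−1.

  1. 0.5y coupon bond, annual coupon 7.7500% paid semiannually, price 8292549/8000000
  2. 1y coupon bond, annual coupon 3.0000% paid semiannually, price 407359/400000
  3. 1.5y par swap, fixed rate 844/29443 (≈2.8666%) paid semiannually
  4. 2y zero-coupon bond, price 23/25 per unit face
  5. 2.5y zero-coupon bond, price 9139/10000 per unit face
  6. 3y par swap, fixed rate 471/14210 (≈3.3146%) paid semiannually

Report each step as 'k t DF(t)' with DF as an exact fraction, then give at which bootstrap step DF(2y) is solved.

step 1 [0.5y] bond c/2=31/800: DF=(8292549/8000000 − 31/800·(0))/(1+31/800) = 9979/10000 ≈ 0.997900
step 2 [1y] bond c/2=3/200: DF=(407359/400000 − 3/200·(0.997900))/(1+3/200) = 4943/5000 ≈ 0.988600
step 3 [1.5y] swap r/2=422/29443: DF=(1 − 422/29443·(0.997900+0.988600))/(1+422/29443) = 4789/5000 ≈ 0.957800
step 4 [2y] zero: DF = P = 23/25 ≈ 0.920000
step 5 [2.5y] zero: DF = P = 9139/10000 ≈ 0.913900
step 6 [3y] swap r/2=471/28420: DF=(1 − 471/28420·(0.997900+0.988600+0.957800+0.920000+0.913900))/(1+471/28420) = 4529/5000 ≈ 0.905800

1 1/2 9979/10000
2 1 4943/5000
3 3/2 4789/5000
4 2 23/25
5 5/2 9139/10000
6 3 4529/5000
DF(2y) is solved at step 4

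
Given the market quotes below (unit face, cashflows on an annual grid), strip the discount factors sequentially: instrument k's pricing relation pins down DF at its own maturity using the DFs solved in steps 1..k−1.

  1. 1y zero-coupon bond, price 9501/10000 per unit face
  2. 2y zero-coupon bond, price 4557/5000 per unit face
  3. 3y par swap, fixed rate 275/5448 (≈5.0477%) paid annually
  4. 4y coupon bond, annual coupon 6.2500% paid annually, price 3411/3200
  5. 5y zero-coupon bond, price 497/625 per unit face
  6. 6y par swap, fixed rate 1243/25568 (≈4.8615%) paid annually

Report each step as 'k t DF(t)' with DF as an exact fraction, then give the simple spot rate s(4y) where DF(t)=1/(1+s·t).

1 1 9501/10000
2 2 4557/5000
3 3 69/80
4 4 843/1000
5 5 497/625
6 6 3757/5000
s(4y) = (1/(843/1000) − 1)/(4) = 157/3372 ≈ 4.6560%

step 1 [1y] zero: DF = P = 9501/10000 ≈ 0.950100
step 2 [2y] zero: DF = P = 4557/5000 ≈ 0.911400
step 3 [3y] swap r/1=275/5448: DF=(1 − 275/5448·(0.950100+0.911400))/(1+275/5448) = 69/80 ≈ 0.862500
step 4 [4y] bond c/1=1/16: DF=(3411/3200 − 1/16·(0.950100+0.911400+0.862500))/(1+1/16) = 843/1000 ≈ 0.843000
step 5 [5y] zero: DF = P = 497/625 ≈ 0.795200
step 6 [6y] swap r/1=1243/25568: DF=(1 − 1243/25568·(0.950100+0.911400+0.862500+0.843000+0.795200))/(1+1243/25568) = 3757/5000 ≈ 0.751400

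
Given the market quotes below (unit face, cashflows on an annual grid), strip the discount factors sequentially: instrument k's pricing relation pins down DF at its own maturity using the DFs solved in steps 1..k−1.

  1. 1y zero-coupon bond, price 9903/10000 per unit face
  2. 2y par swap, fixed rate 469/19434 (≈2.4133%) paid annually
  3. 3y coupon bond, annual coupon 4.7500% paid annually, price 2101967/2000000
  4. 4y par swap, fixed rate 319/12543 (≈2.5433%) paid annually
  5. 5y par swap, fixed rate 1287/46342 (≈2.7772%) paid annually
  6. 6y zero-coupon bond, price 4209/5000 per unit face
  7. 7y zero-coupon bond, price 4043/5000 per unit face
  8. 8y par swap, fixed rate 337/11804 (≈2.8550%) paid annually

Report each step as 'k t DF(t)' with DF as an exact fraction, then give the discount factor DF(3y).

1 1 9903/10000
2 2 9531/10000
3 3 572/625
4 4 9043/10000
5 5 8713/10000
6 6 4209/5000
7 7 4043/5000
8 8 3989/5000
DF(3y) = 572/625 ≈ 0.915200

step 1 [1y] zero: DF = P = 9903/10000 ≈ 0.990300
step 2 [2y] swap r/1=469/19434: DF=(1 − 469/19434·(0.990300))/(1+469/19434) = 9531/10000 ≈ 0.953100
step 3 [3y] bond c/1=19/400: DF=(2101967/2000000 − 19/400·(0.990300+0.953100))/(1+19/400) = 572/625 ≈ 0.915200
step 4 [4y] swap r/1=319/12543: DF=(1 − 319/12543·(0.990300+0.953100+0.915200))/(1+319/12543) = 9043/10000 ≈ 0.904300
step 5 [5y] swap r/1=1287/46342: DF=(1 − 1287/46342·(0.990300+0.953100+0.915200+0.904300))/(1+1287/46342) = 8713/10000 ≈ 0.871300
step 6 [6y] zero: DF = P = 4209/5000 ≈ 0.841800
step 7 [7y] zero: DF = P = 4043/5000 ≈ 0.808600
step 8 [8y] swap r/1=337/11804: DF=(1 − 337/11804·(0.990300+0.953100+0.915200+0.904300+0.871300+0.841800+0.808600))/(1+337/11804) = 3989/5000 ≈ 0.797800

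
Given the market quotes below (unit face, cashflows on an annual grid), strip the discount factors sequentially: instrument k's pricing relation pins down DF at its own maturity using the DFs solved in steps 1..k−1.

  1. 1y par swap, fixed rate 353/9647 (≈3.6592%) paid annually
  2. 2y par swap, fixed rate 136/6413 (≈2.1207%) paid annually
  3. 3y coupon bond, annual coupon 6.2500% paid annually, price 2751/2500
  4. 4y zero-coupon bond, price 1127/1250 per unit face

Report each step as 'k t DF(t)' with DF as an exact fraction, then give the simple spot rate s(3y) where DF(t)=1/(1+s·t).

1 1 9647/10000
2 2 1199/1250
3 3 369/400
4 4 1127/1250
s(3y) = (1/(369/400) − 1)/(3) = 31/1107 ≈ 2.8004%

step 1 [1y] swap r/1=353/9647: DF=(1 − 353/9647·(0))/(1+353/9647) = 9647/10000 ≈ 0.964700
step 2 [2y] swap r/1=136/6413: DF=(1 − 136/6413·(0.964700))/(1+136/6413) = 1199/1250 ≈ 0.959200
step 3 [3y] bond c/1=1/16: DF=(2751/2500 − 1/16·(0.964700+0.959200))/(1+1/16) = 369/400 ≈ 0.922500
step 4 [4y] zero: DF = P = 1127/1250 ≈ 0.901600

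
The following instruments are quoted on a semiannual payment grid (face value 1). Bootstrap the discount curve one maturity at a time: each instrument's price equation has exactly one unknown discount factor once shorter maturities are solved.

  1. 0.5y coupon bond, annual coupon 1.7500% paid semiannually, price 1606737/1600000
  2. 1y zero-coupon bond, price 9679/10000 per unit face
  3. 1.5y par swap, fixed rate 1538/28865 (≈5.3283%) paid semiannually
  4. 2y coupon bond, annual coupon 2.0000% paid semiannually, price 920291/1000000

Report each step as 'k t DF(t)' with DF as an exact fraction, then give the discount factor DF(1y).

1 1/2 1991/2000
2 1 9679/10000
3 3/2 9231/10000
4 2 4413/5000
DF(1y) = 9679/10000 ≈ 0.967900

step 1 [0.5y] bond c/2=7/800: DF=(1606737/1600000 − 7/800·(0))/(1+7/800) = 1991/2000 ≈ 0.995500
step 2 [1y] zero: DF = P = 9679/10000 ≈ 0.967900
step 3 [1.5y] swap r/2=769/28865: DF=(1 − 769/28865·(0.995500+0.967900))/(1+769/28865) = 9231/10000 ≈ 0.923100
step 4 [2y] bond c/2=1/100: DF=(920291/1000000 − 1/100·(0.995500+0.967900+0.923100))/(1+1/100) = 4413/5000 ≈ 0.882600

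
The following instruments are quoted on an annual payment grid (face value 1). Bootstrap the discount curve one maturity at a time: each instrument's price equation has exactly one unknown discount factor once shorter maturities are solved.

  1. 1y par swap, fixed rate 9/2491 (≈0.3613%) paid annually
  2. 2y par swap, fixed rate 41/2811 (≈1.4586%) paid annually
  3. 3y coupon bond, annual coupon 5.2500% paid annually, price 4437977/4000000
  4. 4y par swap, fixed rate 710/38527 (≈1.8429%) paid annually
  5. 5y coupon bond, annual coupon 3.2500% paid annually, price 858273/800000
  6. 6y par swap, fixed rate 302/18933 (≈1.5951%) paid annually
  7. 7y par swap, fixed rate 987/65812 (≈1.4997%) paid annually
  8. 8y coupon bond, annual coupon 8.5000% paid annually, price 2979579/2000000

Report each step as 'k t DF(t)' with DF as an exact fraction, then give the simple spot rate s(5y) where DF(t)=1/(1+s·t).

1 1 2491/2500
2 2 9713/10000
3 3 239/250
4 4 929/1000
5 5 4589/5000
6 6 4547/5000
7 7 9013/10000
8 8 343/400
s(5y) = (1/(4589/5000) − 1)/(5) = 411/22945 ≈ 1.7912%

step 1 [1y] swap r/1=9/2491: DF=(1 − 9/2491·(0))/(1+9/2491) = 2491/2500 ≈ 0.996400
step 2 [2y] swap r/1=41/2811: DF=(1 − 41/2811·(0.996400))/(1+41/2811) = 9713/10000 ≈ 0.971300
step 3 [3y] bond c/1=21/400: DF=(4437977/4000000 − 21/400·(0.996400+0.971300))/(1+21/400) = 239/250 ≈ 0.956000
step 4 [4y] swap r/1=710/38527: DF=(1 − 710/38527·(0.996400+0.971300+0.956000))/(1+710/38527) = 929/1000 ≈ 0.929000
step 5 [5y] bond c/1=13/400: DF=(858273/800000 − 13/400·(0.996400+0.971300+0.956000+0.929000))/(1+13/400) = 4589/5000 ≈ 0.917800
step 6 [6y] swap r/1=302/18933: DF=(1 − 302/18933·(0.996400+0.971300+0.956000+0.929000+0.917800))/(1+302/18933) = 4547/5000 ≈ 0.909400
step 7 [7y] swap r/1=987/65812: DF=(1 − 987/65812·(0.996400+0.971300+0.956000+0.929000+0.917800+0.909400))/(1+987/65812) = 9013/10000 ≈ 0.901300
step 8 [8y] bond c/1=17/200: DF=(2979579/2000000 − 17/200·(0.996400+0.971300+0.956000+0.929000+0.917800+0.909400+0.901300))/(1+17/200) = 343/400 ≈ 0.857500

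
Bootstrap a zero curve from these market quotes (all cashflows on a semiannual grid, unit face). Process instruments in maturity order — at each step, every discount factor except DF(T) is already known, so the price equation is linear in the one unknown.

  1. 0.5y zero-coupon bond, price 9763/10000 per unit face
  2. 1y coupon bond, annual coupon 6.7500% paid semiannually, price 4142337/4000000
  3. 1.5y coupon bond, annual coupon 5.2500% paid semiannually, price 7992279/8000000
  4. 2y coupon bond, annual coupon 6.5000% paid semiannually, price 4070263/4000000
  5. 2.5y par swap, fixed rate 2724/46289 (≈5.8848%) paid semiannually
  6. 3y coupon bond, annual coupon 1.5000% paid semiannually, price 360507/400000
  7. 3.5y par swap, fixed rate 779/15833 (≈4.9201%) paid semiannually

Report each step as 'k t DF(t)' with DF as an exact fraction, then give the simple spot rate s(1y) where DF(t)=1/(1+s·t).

1 1/2 9763/10000
2 1 9699/10000
3 3/2 9237/10000
4 2 1119/1250
5 5/2 4319/5000
6 3 8601/10000
7 7/2 4221/5000
s(1y) = (1/(9699/10000) − 1)/(1) = 301/9699 ≈ 3.1034%

step 1 [0.5y] zero: DF = P = 9763/10000 ≈ 0.976300
step 2 [1y] bond c/2=27/800: DF=(4142337/4000000 − 27/800·(0.976300))/(1+27/800) = 9699/10000 ≈ 0.969900
step 3 [1.5y] bond c/2=21/800: DF=(7992279/8000000 − 21/800·(0.976300+0.969900))/(1+21/800) = 9237/10000 ≈ 0.923700
step 4 [2y] bond c/2=13/400: DF=(4070263/4000000 − 13/400·(0.976300+0.969900+0.923700))/(1+13/400) = 1119/1250 ≈ 0.895200
step 5 [2.5y] swap r/2=1362/46289: DF=(1 − 1362/46289·(0.976300+0.969900+0.923700+0.895200))/(1+1362/46289) = 4319/5000 ≈ 0.863800
step 6 [3y] bond c/2=3/400: DF=(360507/400000 − 3/400·(0.976300+0.969900+0.923700+0.895200+0.863800))/(1+3/400) = 8601/10000 ≈ 0.860100
step 7 [3.5y] swap r/2=779/31666: DF=(1 − 779/31666·(0.976300+0.969900+0.923700+0.895200+0.863800+0.860100))/(1+779/31666) = 4221/5000 ≈ 0.844200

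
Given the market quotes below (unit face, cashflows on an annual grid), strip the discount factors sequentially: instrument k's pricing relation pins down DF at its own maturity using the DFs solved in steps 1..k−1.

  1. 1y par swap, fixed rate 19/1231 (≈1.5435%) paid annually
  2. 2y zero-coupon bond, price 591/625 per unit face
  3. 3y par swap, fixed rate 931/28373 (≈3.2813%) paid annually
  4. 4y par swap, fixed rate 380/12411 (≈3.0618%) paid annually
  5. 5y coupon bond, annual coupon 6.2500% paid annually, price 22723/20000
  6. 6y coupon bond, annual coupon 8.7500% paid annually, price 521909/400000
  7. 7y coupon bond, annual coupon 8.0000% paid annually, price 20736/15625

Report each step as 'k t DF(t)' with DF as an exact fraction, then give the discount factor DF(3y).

1 1 1231/1250
2 2 591/625
3 3 9069/10000
4 4 443/500
5 5 8503/10000
6 6 4159/5000
7 7 2071/2500
DF(3y) = 9069/10000 ≈ 0.906900

step 1 [1y] swap r/1=19/1231: DF=(1 − 19/1231·(0))/(1+19/1231) = 1231/1250 ≈ 0.984800
step 2 [2y] zero: DF = P = 591/625 ≈ 0.945600
step 3 [3y] swap r/1=931/28373: DF=(1 − 931/28373·(0.984800+0.945600))/(1+931/28373) = 9069/10000 ≈ 0.906900
step 4 [4y] swap r/1=380/12411: DF=(1 − 380/12411·(0.984800+0.945600+0.906900))/(1+380/12411) = 443/500 ≈ 0.886000
step 5 [5y] bond c/1=1/16: DF=(22723/20000 − 1/16·(0.984800+0.945600+0.906900+0.886000))/(1+1/16) = 8503/10000 ≈ 0.850300
step 6 [6y] bond c/1=7/80: DF=(521909/400000 − 7/80·(0.984800+0.945600+0.906900+0.886000+0.850300))/(1+7/80) = 4159/5000 ≈ 0.831800
step 7 [7y] bond c/1=2/25: DF=(20736/15625 − 2/25·(0.984800+0.945600+0.906900+0.886000+0.850300+0.831800))/(1+2/25) = 2071/2500 ≈ 0.828400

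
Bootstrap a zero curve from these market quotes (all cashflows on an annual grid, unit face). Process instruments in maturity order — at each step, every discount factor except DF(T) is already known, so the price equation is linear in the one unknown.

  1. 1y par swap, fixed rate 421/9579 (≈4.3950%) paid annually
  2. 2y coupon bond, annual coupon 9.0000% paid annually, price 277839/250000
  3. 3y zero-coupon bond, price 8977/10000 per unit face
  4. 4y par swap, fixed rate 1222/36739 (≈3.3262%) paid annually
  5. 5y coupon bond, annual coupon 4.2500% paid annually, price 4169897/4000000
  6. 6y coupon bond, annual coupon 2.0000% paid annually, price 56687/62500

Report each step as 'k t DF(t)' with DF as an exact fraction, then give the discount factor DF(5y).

step 1 [1y] swap r/1=421/9579: DF=(1 − 421/9579·(0))/(1+421/9579) = 9579/10000 ≈ 0.957900
step 2 [2y] bond c/1=9/100: DF=(277839/250000 − 9/100·(0.957900))/(1+9/100) = 1881/2000 ≈ 0.940500
step 3 [3y] zero: DF = P = 8977/10000 ≈ 0.897700
step 4 [4y] swap r/1=1222/36739: DF=(1 − 1222/36739·(0.957900+0.940500+0.897700))/(1+1222/36739) = 4389/5000 ≈ 0.877800
step 5 [5y] bond c/1=17/400: DF=(4169897/4000000 − 17/400·(0.957900+0.940500+0.897700+0.877800))/(1+17/400) = 4251/5000 ≈ 0.850200
step 6 [6y] bond c/1=1/50: DF=(56687/62500 − 1/50·(0.957900+0.940500+0.897700+0.877800+0.850200))/(1+1/50) = 1601/2000 ≈ 0.800500

1 1 9579/10000
2 2 1881/2000
3 3 8977/10000
4 4 4389/5000
5 5 4251/5000
6 6 1601/2000
DF(5y) = 4251/5000 ≈ 0.850200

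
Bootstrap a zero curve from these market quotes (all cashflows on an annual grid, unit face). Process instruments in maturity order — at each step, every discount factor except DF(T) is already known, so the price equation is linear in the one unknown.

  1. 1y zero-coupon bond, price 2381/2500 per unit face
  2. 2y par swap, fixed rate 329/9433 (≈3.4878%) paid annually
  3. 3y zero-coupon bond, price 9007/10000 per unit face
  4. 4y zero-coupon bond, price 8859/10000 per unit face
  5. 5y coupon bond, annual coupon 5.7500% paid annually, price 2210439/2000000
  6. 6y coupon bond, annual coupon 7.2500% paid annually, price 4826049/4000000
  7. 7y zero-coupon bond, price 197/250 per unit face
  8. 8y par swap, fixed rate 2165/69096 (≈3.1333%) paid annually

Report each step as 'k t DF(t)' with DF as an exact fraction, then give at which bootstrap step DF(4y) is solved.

1 1 2381/2500
2 2 4671/5000
3 3 9007/10000
4 4 8859/10000
5 5 4227/5000
6 6 1639/2000
7 7 197/250
8 8 1567/2000
DF(4y) is solved at step 4

step 1 [1y] zero: DF = P = 2381/2500 ≈ 0.952400
step 2 [2y] swap r/1=329/9433: DF=(1 − 329/9433·(0.952400))/(1+329/9433) = 4671/5000 ≈ 0.934200
step 3 [3y] zero: DF = P = 9007/10000 ≈ 0.900700
step 4 [4y] zero: DF = P = 8859/10000 ≈ 0.885900
step 5 [5y] bond c/1=23/400: DF=(2210439/2000000 − 23/400·(0.952400+0.934200+0.900700+0.885900))/(1+23/400) = 4227/5000 ≈ 0.845400
step 6 [6y] bond c/1=29/400: DF=(4826049/4000000 − 29/400·(0.952400+0.934200+0.900700+0.885900+0.845400))/(1+29/400) = 1639/2000 ≈ 0.819500
step 7 [7y] zero: DF = P = 197/250 ≈ 0.788000
step 8 [8y] swap r/1=2165/69096: DF=(1 − 2165/69096·(0.952400+0.934200+0.900700+0.885900+0.845400+0.819500+0.788000))/(1+2165/69096) = 1567/2000 ≈ 0.783500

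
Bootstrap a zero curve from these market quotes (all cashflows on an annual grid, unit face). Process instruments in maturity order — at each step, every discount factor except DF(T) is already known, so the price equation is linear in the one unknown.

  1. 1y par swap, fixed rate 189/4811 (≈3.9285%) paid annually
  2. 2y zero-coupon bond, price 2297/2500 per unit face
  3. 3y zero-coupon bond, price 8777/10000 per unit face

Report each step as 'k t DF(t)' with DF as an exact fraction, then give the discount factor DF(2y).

1 1 4811/5000
2 2 2297/2500
3 3 8777/10000
DF(2y) = 2297/2500 ≈ 0.918800

step 1 [1y] swap r/1=189/4811: DF=(1 − 189/4811·(0))/(1+189/4811) = 4811/5000 ≈ 0.962200
step 2 [2y] zero: DF = P = 2297/2500 ≈ 0.918800
step 3 [3y] zero: DF = P = 8777/10000 ≈ 0.877700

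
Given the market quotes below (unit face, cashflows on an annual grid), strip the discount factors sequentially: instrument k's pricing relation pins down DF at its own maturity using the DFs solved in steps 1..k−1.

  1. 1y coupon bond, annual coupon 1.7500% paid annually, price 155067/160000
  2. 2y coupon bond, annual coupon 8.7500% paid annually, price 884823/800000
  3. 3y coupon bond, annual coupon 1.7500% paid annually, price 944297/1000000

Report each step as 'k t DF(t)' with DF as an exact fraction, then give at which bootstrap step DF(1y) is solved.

1 1 381/400
2 2 2351/2500
3 3 1791/2000
DF(1y) is solved at step 1

step 1 [1y] bond c/1=7/400: DF=(155067/160000 − 7/400·(0))/(1+7/400) = 381/400 ≈ 0.952500
step 2 [2y] bond c/1=7/80: DF=(884823/800000 − 7/80·(0.952500))/(1+7/80) = 2351/2500 ≈ 0.940400
step 3 [3y] bond c/1=7/400: DF=(944297/1000000 − 7/400·(0.952500+0.940400))/(1+7/400) = 1791/2000 ≈ 0.895500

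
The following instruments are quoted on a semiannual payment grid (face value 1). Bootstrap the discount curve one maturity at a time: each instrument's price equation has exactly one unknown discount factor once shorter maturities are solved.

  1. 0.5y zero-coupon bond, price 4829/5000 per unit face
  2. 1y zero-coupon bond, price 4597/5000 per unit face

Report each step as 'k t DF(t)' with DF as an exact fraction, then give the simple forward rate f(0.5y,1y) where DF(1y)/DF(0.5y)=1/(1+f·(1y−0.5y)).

1 1/2 4829/5000
2 1 4597/5000
f(0.5y,1y) = ((4829/5000)/(4597/5000) − 1)/(1/2) = 464/4597 ≈ 10.0935%

step 1 [0.5y] zero: DF = P = 4829/5000 ≈ 0.965800
step 2 [1y] zero: DF = P = 4597/5000 ≈ 0.919400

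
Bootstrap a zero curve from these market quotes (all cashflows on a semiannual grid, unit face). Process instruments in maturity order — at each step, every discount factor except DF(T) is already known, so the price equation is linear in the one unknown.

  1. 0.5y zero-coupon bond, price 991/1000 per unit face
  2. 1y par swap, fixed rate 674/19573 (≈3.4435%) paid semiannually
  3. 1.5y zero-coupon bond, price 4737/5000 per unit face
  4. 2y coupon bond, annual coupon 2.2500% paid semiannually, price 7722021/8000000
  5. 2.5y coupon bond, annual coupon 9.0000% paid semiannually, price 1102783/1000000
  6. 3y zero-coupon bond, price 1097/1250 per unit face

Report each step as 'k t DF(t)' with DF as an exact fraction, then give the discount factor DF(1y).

1 1/2 991/1000
2 1 9663/10000
3 3/2 4737/5000
4 2 4611/5000
5 5/2 1781/2000
6 3 1097/1250
DF(1y) = 9663/10000 ≈ 0.966300

step 1 [0.5y] zero: DF = P = 991/1000 ≈ 0.991000
step 2 [1y] swap r/2=337/19573: DF=(1 − 337/19573·(0.991000))/(1+337/19573) = 9663/10000 ≈ 0.966300
step 3 [1.5y] zero: DF = P = 4737/5000 ≈ 0.947400
step 4 [2y] bond c/2=9/800: DF=(7722021/8000000 − 9/800·(0.991000+0.966300+0.947400))/(1+9/800) = 4611/5000 ≈ 0.922200
step 5 [2.5y] bond c/2=9/200: DF=(1102783/1000000 − 9/200·(0.991000+0.966300+0.947400+0.922200))/(1+9/200) = 1781/2000 ≈ 0.890500
step 6 [3y] zero: DF = P = 1097/1250 ≈ 0.877600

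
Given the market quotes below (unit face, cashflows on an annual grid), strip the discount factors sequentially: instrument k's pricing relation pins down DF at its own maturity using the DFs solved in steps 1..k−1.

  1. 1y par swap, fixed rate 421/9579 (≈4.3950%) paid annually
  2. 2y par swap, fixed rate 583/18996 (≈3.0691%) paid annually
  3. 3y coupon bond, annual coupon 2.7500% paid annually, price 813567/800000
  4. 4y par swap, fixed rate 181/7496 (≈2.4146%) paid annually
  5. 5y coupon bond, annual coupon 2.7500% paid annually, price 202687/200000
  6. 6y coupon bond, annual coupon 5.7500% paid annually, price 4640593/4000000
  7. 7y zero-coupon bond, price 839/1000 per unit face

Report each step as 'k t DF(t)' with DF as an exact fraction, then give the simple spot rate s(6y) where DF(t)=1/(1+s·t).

1 1 9579/10000
2 2 9417/10000
3 3 9389/10000
4 4 1819/2000
5 5 443/500
6 6 8451/10000
7 7 839/1000
s(6y) = (1/(8451/10000) − 1)/(6) = 1549/50706 ≈ 3.0549%

step 1 [1y] swap r/1=421/9579: DF=(1 − 421/9579·(0))/(1+421/9579) = 9579/10000 ≈ 0.957900
step 2 [2y] swap r/1=583/18996: DF=(1 − 583/18996·(0.957900))/(1+583/18996) = 9417/10000 ≈ 0.941700
step 3 [3y] bond c/1=11/400: DF=(813567/800000 − 11/400·(0.957900+0.941700))/(1+11/400) = 9389/10000 ≈ 0.938900
step 4 [4y] swap r/1=181/7496: DF=(1 − 181/7496·(0.957900+0.941700+0.938900))/(1+181/7496) = 1819/2000 ≈ 0.909500
step 5 [5y] bond c/1=11/400: DF=(202687/200000 − 11/400·(0.957900+0.941700+0.938900+0.909500))/(1+11/400) = 443/500 ≈ 0.886000
step 6 [6y] bond c/1=23/400: DF=(4640593/4000000 − 23/400·(0.957900+0.941700+0.938900+0.909500+0.886000))/(1+23/400) = 8451/10000 ≈ 0.845100
step 7 [7y] zero: DF = P = 839/1000 ≈ 0.839000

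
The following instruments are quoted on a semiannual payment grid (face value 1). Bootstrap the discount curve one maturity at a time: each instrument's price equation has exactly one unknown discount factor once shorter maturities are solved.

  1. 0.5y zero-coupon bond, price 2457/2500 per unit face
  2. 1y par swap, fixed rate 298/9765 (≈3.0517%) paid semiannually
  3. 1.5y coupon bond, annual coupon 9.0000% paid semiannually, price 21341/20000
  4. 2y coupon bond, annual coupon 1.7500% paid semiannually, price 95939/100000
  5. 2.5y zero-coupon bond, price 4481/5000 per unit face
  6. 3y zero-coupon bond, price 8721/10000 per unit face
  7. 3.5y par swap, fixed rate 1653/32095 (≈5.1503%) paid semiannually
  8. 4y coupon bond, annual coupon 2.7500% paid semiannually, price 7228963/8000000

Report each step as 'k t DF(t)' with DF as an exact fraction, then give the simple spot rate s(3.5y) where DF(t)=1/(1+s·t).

step 1 [0.5y] zero: DF = P = 2457/2500 ≈ 0.982800
step 2 [1y] swap r/2=149/9765: DF=(1 − 149/9765·(0.982800))/(1+149/9765) = 4851/5000 ≈ 0.970200
step 3 [1.5y] bond c/2=9/200: DF=(21341/20000 − 9/200·(0.982800+0.970200))/(1+9/200) = 937/1000 ≈ 0.937000
step 4 [2y] bond c/2=7/800: DF=(95939/100000 − 7/800·(0.982800+0.970200+0.937000))/(1+7/800) = 463/500 ≈ 0.926000
step 5 [2.5y] zero: DF = P = 4481/5000 ≈ 0.896200
step 6 [3y] zero: DF = P = 8721/10000 ≈ 0.872100
step 7 [3.5y] swap r/2=1653/64190: DF=(1 − 1653/64190·(0.982800+0.970200+0.937000+0.926000+0.896200+0.872100))/(1+1653/64190) = 8347/10000 ≈ 0.834700
step 8 [4y] bond c/2=11/800: DF=(7228963/8000000 − 11/800·(0.982800+0.970200+0.937000+0.926000+0.896200+0.872100+0.834700))/(1+11/800) = 8043/10000 ≈ 0.804300

1 1/2 2457/2500
2 1 4851/5000
3 3/2 937/1000
4 2 463/500
5 5/2 4481/5000
6 3 8721/10000
7 7/2 8347/10000
8 4 8043/10000
s(3.5y) = (1/(8347/10000) − 1)/(7/2) = 3306/58429 ≈ 5.6581%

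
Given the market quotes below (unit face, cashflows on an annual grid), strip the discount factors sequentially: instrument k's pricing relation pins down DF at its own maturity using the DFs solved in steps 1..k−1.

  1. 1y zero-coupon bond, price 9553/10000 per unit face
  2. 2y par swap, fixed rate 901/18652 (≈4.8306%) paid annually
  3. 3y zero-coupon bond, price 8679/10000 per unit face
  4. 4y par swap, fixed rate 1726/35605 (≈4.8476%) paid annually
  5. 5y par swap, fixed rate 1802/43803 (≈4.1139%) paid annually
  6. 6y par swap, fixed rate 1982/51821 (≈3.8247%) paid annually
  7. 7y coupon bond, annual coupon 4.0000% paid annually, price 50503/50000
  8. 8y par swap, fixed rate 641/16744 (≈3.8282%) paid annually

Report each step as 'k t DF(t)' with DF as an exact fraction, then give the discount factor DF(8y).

step 1 [1y] zero: DF = P = 9553/10000 ≈ 0.955300
step 2 [2y] swap r/1=901/18652: DF=(1 − 901/18652·(0.955300))/(1+901/18652) = 9099/10000 ≈ 0.909900
step 3 [3y] zero: DF = P = 8679/10000 ≈ 0.867900
step 4 [4y] swap r/1=1726/35605: DF=(1 − 1726/35605·(0.955300+0.909900+0.867900))/(1+1726/35605) = 4137/5000 ≈ 0.827400
step 5 [5y] swap r/1=1802/43803: DF=(1 − 1802/43803·(0.955300+0.909900+0.867900+0.827400))/(1+1802/43803) = 4099/5000 ≈ 0.819800
step 6 [6y] swap r/1=1982/51821: DF=(1 − 1982/51821·(0.955300+0.909900+0.867900+0.827400+0.819800))/(1+1982/51821) = 4009/5000 ≈ 0.801800
step 7 [7y] bond c/1=1/25: DF=(50503/50000 − 1/25·(0.955300+0.909900+0.867900+0.827400+0.819800+0.801800))/(1+1/25) = 7719/10000 ≈ 0.771900
step 8 [8y] swap r/1=641/16744: DF=(1 − 641/16744·(0.955300+0.909900+0.867900+0.827400+0.819800+0.801800+0.771900))/(1+641/16744) = 1859/2500 ≈ 0.743600

1 1 9553/10000
2 2 9099/10000
3 3 8679/10000
4 4 4137/5000
5 5 4099/5000
6 6 4009/5000
7 7 7719/10000
8 8 1859/2500
DF(8y) = 1859/2500 ≈ 0.743600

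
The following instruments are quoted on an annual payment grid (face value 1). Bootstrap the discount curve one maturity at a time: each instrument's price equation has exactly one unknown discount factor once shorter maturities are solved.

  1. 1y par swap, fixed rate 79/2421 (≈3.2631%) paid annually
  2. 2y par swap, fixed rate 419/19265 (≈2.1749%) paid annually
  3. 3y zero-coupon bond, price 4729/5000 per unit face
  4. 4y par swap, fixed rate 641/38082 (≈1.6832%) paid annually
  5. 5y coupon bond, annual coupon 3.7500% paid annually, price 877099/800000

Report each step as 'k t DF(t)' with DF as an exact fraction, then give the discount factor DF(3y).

step 1 [1y] swap r/1=79/2421: DF=(1 − 79/2421·(0))/(1+79/2421) = 2421/2500 ≈ 0.968400
step 2 [2y] swap r/1=419/19265: DF=(1 − 419/19265·(0.968400))/(1+419/19265) = 9581/10000 ≈ 0.958100
step 3 [3y] zero: DF = P = 4729/5000 ≈ 0.945800
step 4 [4y] swap r/1=641/38082: DF=(1 − 641/38082·(0.968400+0.958100+0.945800))/(1+641/38082) = 9359/10000 ≈ 0.935900
step 5 [5y] bond c/1=3/80: DF=(877099/800000 − 3/80·(0.968400+0.958100+0.945800+0.935900))/(1+3/80) = 9191/10000 ≈ 0.919100

1 1 2421/2500
2 2 9581/10000
3 3 4729/5000
4 4 9359/10000
5 5 9191/10000
DF(3y) = 4729/5000 ≈ 0.945800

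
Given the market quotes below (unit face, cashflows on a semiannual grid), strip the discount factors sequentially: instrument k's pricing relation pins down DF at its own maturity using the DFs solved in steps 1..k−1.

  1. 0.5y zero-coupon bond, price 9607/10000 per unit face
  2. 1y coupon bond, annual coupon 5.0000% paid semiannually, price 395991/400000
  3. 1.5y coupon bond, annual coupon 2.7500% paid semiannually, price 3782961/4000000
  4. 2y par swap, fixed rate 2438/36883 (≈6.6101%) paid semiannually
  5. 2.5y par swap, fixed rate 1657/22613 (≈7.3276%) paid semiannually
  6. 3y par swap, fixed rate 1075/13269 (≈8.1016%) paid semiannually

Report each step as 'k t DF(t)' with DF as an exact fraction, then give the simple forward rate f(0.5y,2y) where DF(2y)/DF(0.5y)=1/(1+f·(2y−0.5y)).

step 1 [0.5y] zero: DF = P = 9607/10000 ≈ 0.960700
step 2 [1y] bond c/2=1/40: DF=(395991/400000 − 1/40·(0.960700))/(1+1/40) = 589/625 ≈ 0.942400
step 3 [1.5y] bond c/2=11/800: DF=(3782961/4000000 − 11/800·(0.960700+0.942400))/(1+11/800) = 9071/10000 ≈ 0.907100
step 4 [2y] swap r/2=1219/36883: DF=(1 − 1219/36883·(0.960700+0.942400+0.907100))/(1+1219/36883) = 8781/10000 ≈ 0.878100
step 5 [2.5y] swap r/2=1657/45226: DF=(1 − 1657/45226·(0.960700+0.942400+0.907100+0.878100))/(1+1657/45226) = 8343/10000 ≈ 0.834300
step 6 [3y] swap r/2=1075/26538: DF=(1 − 1075/26538·(0.960700+0.942400+0.907100+0.878100+0.834300))/(1+1075/26538) = 157/200 ≈ 0.785000

1 1/2 9607/10000
2 1 589/625
3 3/2 9071/10000
4 2 8781/10000
5 5/2 8343/10000
6 3 157/200
f(0.5y,2y) = ((9607/10000)/(8781/10000) − 1)/(3/2) = 1652/26343 ≈ 6.2711%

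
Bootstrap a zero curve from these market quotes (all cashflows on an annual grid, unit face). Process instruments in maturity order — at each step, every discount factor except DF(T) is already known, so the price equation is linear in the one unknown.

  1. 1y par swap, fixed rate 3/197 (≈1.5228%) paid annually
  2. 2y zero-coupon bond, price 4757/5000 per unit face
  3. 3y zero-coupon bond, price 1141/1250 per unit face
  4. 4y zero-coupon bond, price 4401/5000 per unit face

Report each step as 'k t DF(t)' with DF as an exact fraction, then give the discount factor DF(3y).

step 1 [1y] swap r/1=3/197: DF=(1 − 3/197·(0))/(1+3/197) = 197/200 ≈ 0.985000
step 2 [2y] zero: DF = P = 4757/5000 ≈ 0.951400
step 3 [3y] zero: DF = P = 1141/1250 ≈ 0.912800
step 4 [4y] zero: DF = P = 4401/5000 ≈ 0.880200

1 1 197/200
2 2 4757/5000
3 3 1141/1250
4 4 4401/5000
DF(3y) = 1141/1250 ≈ 0.912800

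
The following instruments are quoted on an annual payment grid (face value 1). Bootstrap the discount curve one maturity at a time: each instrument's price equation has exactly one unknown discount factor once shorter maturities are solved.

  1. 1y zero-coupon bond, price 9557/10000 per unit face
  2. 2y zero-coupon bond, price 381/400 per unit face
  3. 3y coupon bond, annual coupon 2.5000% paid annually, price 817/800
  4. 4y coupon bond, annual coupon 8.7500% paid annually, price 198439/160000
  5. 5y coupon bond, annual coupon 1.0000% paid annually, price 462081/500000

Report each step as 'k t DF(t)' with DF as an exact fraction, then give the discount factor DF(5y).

1 1 9557/10000
2 2 381/400
3 3 4749/5000
4 4 1821/2000
5 5 8777/10000
DF(5y) = 8777/10000 ≈ 0.877700

step 1 [1y] zero: DF = P = 9557/10000 ≈ 0.955700
step 2 [2y] zero: DF = P = 381/400 ≈ 0.952500
step 3 [3y] bond c/1=1/40: DF=(817/800 − 1/40·(0.955700+0.952500))/(1+1/40) = 4749/5000 ≈ 0.949800
step 4 [4y] bond c/1=7/80: DF=(198439/160000 − 7/80·(0.955700+0.952500+0.949800))/(1+7/80) = 1821/2000 ≈ 0.910500
step 5 [5y] bond c/1=1/100: DF=(462081/500000 − 1/100·(0.955700+0.952500+0.949800+0.910500))/(1+1/100) = 8777/10000 ≈ 0.877700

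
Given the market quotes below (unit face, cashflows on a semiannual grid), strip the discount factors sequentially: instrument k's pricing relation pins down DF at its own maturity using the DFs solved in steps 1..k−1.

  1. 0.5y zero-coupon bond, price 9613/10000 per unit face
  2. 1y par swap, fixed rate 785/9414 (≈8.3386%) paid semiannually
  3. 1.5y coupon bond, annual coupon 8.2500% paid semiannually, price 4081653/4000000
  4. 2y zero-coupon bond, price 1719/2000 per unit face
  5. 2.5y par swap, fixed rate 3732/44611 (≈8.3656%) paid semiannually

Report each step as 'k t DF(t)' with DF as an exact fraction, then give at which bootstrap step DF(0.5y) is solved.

step 1 [0.5y] zero: DF = P = 9613/10000 ≈ 0.961300
step 2 [1y] swap r/2=785/18828: DF=(1 − 785/18828·(0.961300))/(1+785/18828) = 1843/2000 ≈ 0.921500
step 3 [1.5y] bond c/2=33/800: DF=(4081653/4000000 − 33/800·(0.961300+0.921500))/(1+33/800) = 4527/5000 ≈ 0.905400
step 4 [2y] zero: DF = P = 1719/2000 ≈ 0.859500
step 5 [2.5y] swap r/2=1866/44611: DF=(1 − 1866/44611·(0.961300+0.921500+0.905400+0.859500))/(1+1866/44611) = 4067/5000 ≈ 0.813400

1 1/2 9613/10000
2 1 1843/2000
3 3/2 4527/5000
4 2 1719/2000
5 5/2 4067/5000
DF(0.5y) is solved at step 1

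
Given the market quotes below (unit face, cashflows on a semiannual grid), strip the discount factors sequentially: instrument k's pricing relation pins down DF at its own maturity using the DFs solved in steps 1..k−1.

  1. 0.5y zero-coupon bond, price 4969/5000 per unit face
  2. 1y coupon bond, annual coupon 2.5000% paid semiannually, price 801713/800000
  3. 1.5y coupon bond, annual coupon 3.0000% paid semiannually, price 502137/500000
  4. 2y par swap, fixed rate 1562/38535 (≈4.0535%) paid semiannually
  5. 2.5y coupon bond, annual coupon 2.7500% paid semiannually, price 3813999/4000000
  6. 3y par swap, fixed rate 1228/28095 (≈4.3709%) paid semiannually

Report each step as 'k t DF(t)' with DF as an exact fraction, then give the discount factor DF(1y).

step 1 [0.5y] zero: DF = P = 4969/5000 ≈ 0.993800
step 2 [1y] bond c/2=1/80: DF=(801713/800000 − 1/80·(0.993800))/(1+1/80) = 391/400 ≈ 0.977500
step 3 [1.5y] bond c/2=3/200: DF=(502137/500000 − 3/200·(0.993800+0.977500))/(1+3/200) = 9603/10000 ≈ 0.960300
step 4 [2y] swap r/2=781/38535: DF=(1 − 781/38535·(0.993800+0.977500+0.960300))/(1+781/38535) = 9219/10000 ≈ 0.921900
step 5 [2.5y] bond c/2=11/800: DF=(3813999/4000000 − 11/800·(0.993800+0.977500+0.960300+0.921900))/(1+11/800) = 8883/10000 ≈ 0.888300
step 6 [3y] swap r/2=614/28095: DF=(1 − 614/28095·(0.993800+0.977500+0.960300+0.921900+0.888300))/(1+614/28095) = 2193/2500 ≈ 0.877200

1 1/2 4969/5000
2 1 391/400
3 3/2 9603/10000
4 2 9219/10000
5 5/2 8883/10000
6 3 2193/2500
DF(1y) = 391/400 ≈ 0.977500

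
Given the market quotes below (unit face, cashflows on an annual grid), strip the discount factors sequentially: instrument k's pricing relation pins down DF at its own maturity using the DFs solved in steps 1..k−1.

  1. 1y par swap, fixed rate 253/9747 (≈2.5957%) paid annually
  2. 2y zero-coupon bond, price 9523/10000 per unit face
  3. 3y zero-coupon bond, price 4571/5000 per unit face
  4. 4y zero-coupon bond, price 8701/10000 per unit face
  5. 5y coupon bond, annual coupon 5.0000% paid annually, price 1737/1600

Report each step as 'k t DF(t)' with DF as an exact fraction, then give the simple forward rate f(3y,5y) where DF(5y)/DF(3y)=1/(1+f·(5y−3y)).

step 1 [1y] swap r/1=253/9747: DF=(1 − 253/9747·(0))/(1+253/9747) = 9747/10000 ≈ 0.974700
step 2 [2y] zero: DF = P = 9523/10000 ≈ 0.952300
step 3 [3y] zero: DF = P = 4571/5000 ≈ 0.914200
step 4 [4y] zero: DF = P = 8701/10000 ≈ 0.870100
step 5 [5y] bond c/1=1/20: DF=(1737/1600 − 1/20·(0.974700+0.952300+0.914200+0.870100))/(1+1/20) = 2143/2500 ≈ 0.857200

1 1 9747/10000
2 2 9523/10000
3 3 4571/5000
4 4 8701/10000
5 5 2143/2500
f(3y,5y) = ((4571/5000)/(2143/2500) − 1)/(2) = 285/8572 ≈ 3.3248%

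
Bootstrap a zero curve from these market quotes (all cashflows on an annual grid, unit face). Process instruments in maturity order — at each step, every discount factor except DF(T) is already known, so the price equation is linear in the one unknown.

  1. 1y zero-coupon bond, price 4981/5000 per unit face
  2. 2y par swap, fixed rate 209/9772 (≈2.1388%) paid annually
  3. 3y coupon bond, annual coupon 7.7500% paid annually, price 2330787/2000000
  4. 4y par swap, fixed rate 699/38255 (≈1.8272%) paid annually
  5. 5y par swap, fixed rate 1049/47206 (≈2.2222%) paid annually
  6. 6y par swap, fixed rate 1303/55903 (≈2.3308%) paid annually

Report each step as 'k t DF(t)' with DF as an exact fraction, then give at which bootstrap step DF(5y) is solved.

step 1 [1y] zero: DF = P = 4981/5000 ≈ 0.996200
step 2 [2y] swap r/1=209/9772: DF=(1 − 209/9772·(0.996200))/(1+209/9772) = 4791/5000 ≈ 0.958200
step 3 [3y] bond c/1=31/400: DF=(2330787/2000000 − 31/400·(0.996200+0.958200))/(1+31/400) = 941/1000 ≈ 0.941000
step 4 [4y] swap r/1=699/38255: DF=(1 − 699/38255·(0.996200+0.958200+0.941000))/(1+699/38255) = 9301/10000 ≈ 0.930100
step 5 [5y] swap r/1=1049/47206: DF=(1 − 1049/47206·(0.996200+0.958200+0.941000+0.930100))/(1+1049/47206) = 8951/10000 ≈ 0.895100
step 6 [6y] swap r/1=1303/55903: DF=(1 − 1303/55903·(0.996200+0.958200+0.941000+0.930100+0.895100))/(1+1303/55903) = 8697/10000 ≈ 0.869700

1 1 4981/5000
2 2 4791/5000
3 3 941/1000
4 4 9301/10000
5 5 8951/10000
6 6 8697/10000
DF(5y) is solved at step 5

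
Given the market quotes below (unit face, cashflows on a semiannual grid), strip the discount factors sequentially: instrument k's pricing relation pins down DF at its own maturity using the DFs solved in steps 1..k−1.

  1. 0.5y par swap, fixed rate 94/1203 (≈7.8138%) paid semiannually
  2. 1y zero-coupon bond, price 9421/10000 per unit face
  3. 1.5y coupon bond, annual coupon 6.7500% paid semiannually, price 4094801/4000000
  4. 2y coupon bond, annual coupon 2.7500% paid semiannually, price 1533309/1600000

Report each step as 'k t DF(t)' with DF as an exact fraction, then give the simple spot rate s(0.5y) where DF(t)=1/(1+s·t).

1 1/2 1203/1250
2 1 9421/10000
3 3/2 9281/10000
4 2 9069/10000
s(0.5y) = (1/(1203/1250) − 1)/(1/2) = 94/1203 ≈ 7.8138%

step 1 [0.5y] swap r/2=47/1203: DF=(1 − 47/1203·(0))/(1+47/1203) = 1203/1250 ≈ 0.962400
step 2 [1y] zero: DF = P = 9421/10000 ≈ 0.942100
step 3 [1.5y] bond c/2=27/800: DF=(4094801/4000000 − 27/800·(0.962400+0.942100))/(1+27/800) = 9281/10000 ≈ 0.928100
step 4 [2y] bond c/2=11/800: DF=(1533309/1600000 − 11/800·(0.962400+0.942100+0.928100))/(1+11/800) = 9069/10000 ≈ 0.906900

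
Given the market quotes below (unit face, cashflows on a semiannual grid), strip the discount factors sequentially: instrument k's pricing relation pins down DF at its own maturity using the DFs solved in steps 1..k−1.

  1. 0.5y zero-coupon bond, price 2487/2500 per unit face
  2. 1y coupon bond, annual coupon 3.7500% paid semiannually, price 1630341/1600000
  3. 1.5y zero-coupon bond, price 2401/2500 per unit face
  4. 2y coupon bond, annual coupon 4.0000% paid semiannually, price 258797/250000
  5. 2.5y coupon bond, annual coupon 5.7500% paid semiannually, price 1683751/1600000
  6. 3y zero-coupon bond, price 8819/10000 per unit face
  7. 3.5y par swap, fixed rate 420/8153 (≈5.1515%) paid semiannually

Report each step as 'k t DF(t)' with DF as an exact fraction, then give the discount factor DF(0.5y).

1 1/2 2487/2500
2 1 9819/10000
3 3/2 2401/2500
4 2 9573/10000
5 5/2 9141/10000
6 3 8819/10000
7 7/2 104/125
DF(0.5y) = 2487/2500 ≈ 0.994800

step 1 [0.5y] zero: DF = P = 2487/2500 ≈ 0.994800
step 2 [1y] bond c/2=3/160: DF=(1630341/1600000 − 3/160·(0.994800))/(1+3/160) = 9819/10000 ≈ 0.981900
step 3 [1.5y] zero: DF = P = 2401/2500 ≈ 0.960400
step 4 [2y] bond c/2=1/50: DF=(258797/250000 − 1/50·(0.994800+0.981900+0.960400))/(1+1/50) = 9573/10000 ≈ 0.957300
step 5 [2.5y] bond c/2=23/800: DF=(1683751/1600000 − 23/800·(0.994800+0.981900+0.960400+0.957300))/(1+23/800) = 9141/10000 ≈ 0.914100
step 6 [3y] zero: DF = P = 8819/10000 ≈ 0.881900
step 7 [3.5y] swap r/2=210/8153: DF=(1 − 210/8153·(0.994800+0.981900+0.960400+0.957300+0.914100+0.881900))/(1+210/8153) = 104/125 ≈ 0.832000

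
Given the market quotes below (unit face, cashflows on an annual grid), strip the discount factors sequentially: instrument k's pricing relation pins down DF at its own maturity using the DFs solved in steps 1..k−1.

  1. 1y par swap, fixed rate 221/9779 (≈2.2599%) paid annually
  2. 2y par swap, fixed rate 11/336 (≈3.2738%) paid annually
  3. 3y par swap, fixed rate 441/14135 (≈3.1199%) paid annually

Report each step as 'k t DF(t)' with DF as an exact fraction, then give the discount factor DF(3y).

step 1 [1y] swap r/1=221/9779: DF=(1 − 221/9779·(0))/(1+221/9779) = 9779/10000 ≈ 0.977900
step 2 [2y] swap r/1=11/336: DF=(1 − 11/336·(0.977900))/(1+11/336) = 9373/10000 ≈ 0.937300
step 3 [3y] swap r/1=441/14135: DF=(1 − 441/14135·(0.977900+0.937300))/(1+441/14135) = 4559/5000 ≈ 0.911800

1 1 9779/10000
2 2 9373/10000
3 3 4559/5000
DF(3y) = 4559/5000 ≈ 0.911800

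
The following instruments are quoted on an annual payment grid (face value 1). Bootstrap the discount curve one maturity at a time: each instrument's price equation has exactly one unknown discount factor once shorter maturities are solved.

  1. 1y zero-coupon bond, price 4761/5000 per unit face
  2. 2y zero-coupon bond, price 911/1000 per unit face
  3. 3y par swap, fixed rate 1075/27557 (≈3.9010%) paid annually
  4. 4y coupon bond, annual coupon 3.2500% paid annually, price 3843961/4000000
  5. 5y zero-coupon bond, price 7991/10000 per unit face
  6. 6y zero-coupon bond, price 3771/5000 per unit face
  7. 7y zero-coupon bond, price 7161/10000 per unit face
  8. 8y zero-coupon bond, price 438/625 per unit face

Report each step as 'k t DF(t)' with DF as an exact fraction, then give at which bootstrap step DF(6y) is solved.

step 1 [1y] zero: DF = P = 4761/5000 ≈ 0.952200
step 2 [2y] zero: DF = P = 911/1000 ≈ 0.911000
step 3 [3y] swap r/1=1075/27557: DF=(1 − 1075/27557·(0.952200+0.911000))/(1+1075/27557) = 357/400 ≈ 0.892500
step 4 [4y] bond c/1=13/400: DF=(3843961/4000000 − 13/400·(0.952200+0.911000+0.892500))/(1+13/400) = 211/250 ≈ 0.844000
step 5 [5y] zero: DF = P = 7991/10000 ≈ 0.799100
step 6 [6y] zero: DF = P = 3771/5000 ≈ 0.754200
step 7 [7y] zero: DF = P = 7161/10000 ≈ 0.716100
step 8 [8y] zero: DF = P = 438/625 ≈ 0.700800

1 1 4761/5000
2 2 911/1000
3 3 357/400
4 4 211/250
5 5 7991/10000
6 6 3771/5000
7 7 7161/10000
8 8 438/625
DF(6y) is solved at step 6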